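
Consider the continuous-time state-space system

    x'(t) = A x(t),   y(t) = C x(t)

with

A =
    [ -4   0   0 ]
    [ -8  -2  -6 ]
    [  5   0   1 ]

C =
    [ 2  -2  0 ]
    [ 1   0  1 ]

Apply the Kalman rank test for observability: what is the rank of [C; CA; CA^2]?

CA = [[8, 4, 12], [1, 0, 1]]
CA^2 = [[-4, -8, -12], [1, 0, 1]]
Observability matrix O = [C; CA; CA^2] = [[2, -2, 0], [1, 0, 1], [8, 4, 12], [1, 0, 1], [-4, -8, -12], [1, 0, 1]]
The columns c1, c2, c3 of O are linearly dependent: -c1 - c2 + c3 = 0 (check each entry), so rank(O) ≤ 2.
The 2×2 minor from rows 1, 2, columns 1, 2 is 2·0 - (-2)·1 = 0 - (-2) = 2 ≠ 0, so rank(O) = 2.
rank(O) = 2 < n = 3, so the pair (A, C) is not completely observable.

2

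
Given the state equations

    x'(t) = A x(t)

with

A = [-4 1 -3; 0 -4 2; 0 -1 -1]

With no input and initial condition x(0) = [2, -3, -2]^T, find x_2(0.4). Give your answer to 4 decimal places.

det(sI - A) = s^3 - (tr A)s^2 + (M11 + M22 + M33)s - det A, where Mii is the 2×2 principal minor of A obtained by deleting row i and column i.
tr A = (-4) + (-4) + (-1) = -9; M11 = (-4)·(-1) - 2·(-1) = 4 - (-2) = 6; M22 = (-4)·(-1) - (-3)·0 = 4 - 0 = 4; M33 = (-4)·(-4) - 1·0 = 16 - 0 = 16; sum of minors = 26.
det A = (-4)·((-4)·(-1) - 2·(-1)) - 1·(0·(-1) - 2·0) + (-3)·(0·(-1) - (-4)·0) = (-4)·6 - 1·0 + (-3)·0 = -24.
So p(s) = det(sI - A) = s^3 + 9s^2 + 26s + 24.
Rational-root test: any integer root divides 24. Testing small divisors, s = -2 works: p(-2) = -8 + 36 + (-52) + 24 = 0, so (s + 2) is a factor.
Dividing, p(s) = (s + 2)(s^2 + 7s + 12).
Factor s^2 + 7s + 12: two numbers with sum -7 and product 12 are -3 and -4, so s^2 + 7s + 12 = (s + 3)(s + 4).
Hence p(s) = (s + 2) (s + 3) (s + 4), with roots -4, -3, -2.
The eigenvalues -4, -3, -2 are distinct and real, so A is diagonalisable and x(t) = e^{At} x(0) = V diag(e^{λ_i t}) V^{-1} x(0), where the columns of V are the eigenvectors.
λ = -4: A - (-4)I = [[0, 1, -3], [0, 0, 2], [0, -1, 3]]. v must be orthogonal to every row; (row 1) × (row 2) = [2, 0, 0], so take v_1 = [1, 0, 0]^T.
λ = -3: A - (-3)I = [[-1, 1, -3], [0, -1, 2], [0, -1, 2]]. v must be orthogonal to every row; (row 1) × (row 2) = [-1, 2, 1], so take v_2 = [-1, 2, 1]^T.
λ = -2: A - (-2)I = [[-2, 1, -3], [0, -2, 2], [0, -1, 1]]. v must be orthogonal to every row; (row 1) × (row 2) = [-4, 4, 4], so take v_3 = [-1, 1, 1]^T.
V = [v_1 v_2 v_3] = [[1, -1, -1], [0, 2, 1], [0, 1, 1]] has det V = 1, so V^{-1} = adj(V)/det V = [[1, 0, 1], [0, 1, -1], [0, -1, 2]].
Modal coordinates z(0) = V^{-1} x(0): 1·2 + 0·(-3) + 1·(-2) = 0; 0·2 + 1·(-3) + (-1)·(-2) = -1; 0·2 + (-1)·(-3) + 2·(-2) = -1; so z(0) = [0, -1, -1]^T.
x_2(t) = Σ_i (v_i)_2 · z_i(0) · e^{λ_i t} (row 2 of V times the modal terms).
x_2(0.4) = 0·0·e^{-4·0.4} + 2·(-1)·e^{-3·0.4} + 1·(-1)·e^{-2·0.4} = 0·0.201897 + (-2)·0.301194 + (-1)·0.449329 = -1.0517.

-1.0517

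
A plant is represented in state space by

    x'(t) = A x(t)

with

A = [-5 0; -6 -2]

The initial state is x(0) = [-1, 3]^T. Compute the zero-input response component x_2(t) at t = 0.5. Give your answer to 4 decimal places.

1.6752

det(sI - A) = s^2 - (tr A)s + det A, with tr A = (-5) + (-2) = -7 and det A = (-5)·(-2) - 0·(-6) = 10 - 0 = 10.
So p(s) = det(sI - A) = s^2 + 7s + 10.
Factor s^2 + 7s + 10: two numbers with sum -7 and product 10 are -2 and -5, so s^2 + 7s + 10 = (s + 2)(s + 5).
Hence p(s) = (s + 2) (s + 5), with roots -5, -2.
The eigenvalues -5, -2 are distinct and real, so A is diagonalisable and x(t) = e^{At} x(0) = V diag(e^{λ_i t}) V^{-1} x(0), where the columns of V are the eigenvectors.
λ = -5: A - (-5)I = [[0, 0], [-6, 3]]. Row 2 gives (-6)·v1 + 3·v2 = 0, so take v_1 = [1, 2]^T.
λ = -2: A - (-2)I = [[-3, 0], [-6, 0]]. Row 1 gives (-3)·v1 + 0·v2 = 0, so take v_2 = [0, 1]^T.
V = [v_1 v_2] = [[1, 0], [2, 1]] has det V = 1, so V^{-1} = adj(V)/det V = [[1, 0], [-2, 1]].
Modal coordinates z(0) = V^{-1} x(0): 1·(-1) + 0·3 = -1; (-2)·(-1) + 1·3 = 5; so z(0) = [-1, 5]^T.
x_2(t) = Σ_i (v_i)_2 · z_i(0) · e^{λ_i t} (row 2 of V times the modal terms).
x_2(0.5) = 2·(-1)·e^{-5·0.5} + 1·5·e^{-2·0.5} = (-2)·0.082085 + 5·0.367879 = 1.6752.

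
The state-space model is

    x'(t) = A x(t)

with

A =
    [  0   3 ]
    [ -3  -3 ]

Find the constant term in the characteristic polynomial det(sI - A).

9

For a 2×2 matrix, det(sI - A) = s^2 - (tr A)s + det A.
tr A = -3, det A = 9.
So p(s) = s^2 + 3s + 9.
The constant term is 9.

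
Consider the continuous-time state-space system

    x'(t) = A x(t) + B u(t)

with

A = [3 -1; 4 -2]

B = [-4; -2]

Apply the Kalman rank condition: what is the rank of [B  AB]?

AB = [[-10], [-12]]
Controllability matrix C = [B  AB] = [[-4, -10], [-2, -12]]
det(C) = (-4)·(-12) - (-10)·(-2) = 48 - 20 = 28 ≠ 0, so rank(C) = 2.
rank(C) = 2 = n, so the pair (A, B) is completely controllable.

2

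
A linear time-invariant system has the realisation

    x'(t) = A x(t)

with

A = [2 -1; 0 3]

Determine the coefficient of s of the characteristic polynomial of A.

For a 2×2 matrix, det(sI - A) = s^2 - (tr A)s + det A.
tr A = 5, det A = 6.
So p(s) = s^2 - 5s + 6.
The coefficient of s is -5.

-5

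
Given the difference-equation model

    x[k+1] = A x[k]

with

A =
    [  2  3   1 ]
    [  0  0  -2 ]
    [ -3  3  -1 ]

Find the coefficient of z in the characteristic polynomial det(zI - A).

Expand det(zI - A) for the 3×3 matrix.
p(z) = z^3 - z^2 + 7z - 30.
(Check: constant term = det(-A) = (-1)^3 det A = -30; coefficient of z^2 = -tr A = -1.)
The coefficient of z is 7.

7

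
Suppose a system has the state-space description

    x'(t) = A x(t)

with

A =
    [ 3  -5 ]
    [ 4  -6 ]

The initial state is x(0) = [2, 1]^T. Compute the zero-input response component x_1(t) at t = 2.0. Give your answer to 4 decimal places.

0.6217

det(sI - A) = s^2 - (tr A)s + det A, with tr A = 3 + (-6) = -3 and det A = 3·(-6) - (-5)·4 = -18 - (-20) = 2.
So p(s) = det(sI - A) = s^2 + 3s + 2.
Factor s^2 + 3s + 2: two numbers with sum -3 and product 2 are -1 and -2, so s^2 + 3s + 2 = (s + 1)(s + 2).
Hence p(s) = (s + 1) (s + 2), with roots -2, -1.
The eigenvalues -2, -1 are distinct and real, so A is diagonalisable and x(t) = e^{At} x(0) = V diag(e^{λ_i t}) V^{-1} x(0), where the columns of V are the eigenvectors.
λ = -2: A - (-2)I = [[5, -5], [4, -4]]. Row 1 gives 5·v1 + (-5)·v2 = 0, so take v_1 = [1, 1]^T.
λ = -1: A - (-1)I = [[4, -5], [4, -5]]. Row 1 gives 4·v1 + (-5)·v2 = 0, so take v_2 = [-5, -4]^T.
V = [v_1 v_2] = [[1, -5], [1, -4]] has det V = 1, so V^{-1} = adj(V)/det V = [[-4, 5], [-1, 1]].
Modal coordinates z(0) = V^{-1} x(0): (-4)·2 + 5·1 = -3; (-1)·2 + 1·1 = -1; so z(0) = [-3, -1]^T.
x_1(t) = Σ_i (v_i)_1 · z_i(0) · e^{λ_i t} (row 1 of V times the modal terms).
x_1(2.0) = 1·(-3)·e^{-2·2.0} + (-5)·(-1)·e^{-1·2.0} = (-3)·0.018316 + 5·0.135335 = 0.6217.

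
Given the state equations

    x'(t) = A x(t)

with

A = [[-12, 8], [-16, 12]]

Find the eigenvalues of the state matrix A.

-4, 4

det(sI - A) = s^2 - (tr A)s + det A, with tr A = (-12) + 12 = 0 and det A = (-12)·12 - 8·(-16) = -144 - (-128) = -16.
So p(s) = det(sI - A) = s^2 - 16.
Factor s^2 - 16: two numbers with sum 0 and product -16 are 4 and -4, so s^2 - 16 = (s - 4)(s + 4).
Hence p(s) = (s - 4) (s + 4), with roots -4, 4.
At least one eigenvalue has non-negative real part, so the system is not asymptotically stable.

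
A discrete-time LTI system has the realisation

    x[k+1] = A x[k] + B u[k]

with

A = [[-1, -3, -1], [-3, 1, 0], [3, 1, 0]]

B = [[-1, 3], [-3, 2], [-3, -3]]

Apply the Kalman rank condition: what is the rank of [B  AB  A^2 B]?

AB = [[13, -6], [0, -7], [-6, 11]]
A^2B = [[-7, 16], [-39, 11], [39, -25]]
Controllability matrix C = [B  AB  A^2B] = [[-1, 3, 13, -6, -7, 16], [-3, 2, 0, -7, -39, 11], [-3, -3, -6, 11, 39, -25]]
Take the 3×3 submatrix of C formed by columns 1, 2, 3: [[-1, 3, 13], [-3, 2, 0], [-3, -3, -6]]. Its determinant is (-1)·(2·(-6) - 0·(-3)) - 3·((-3)·(-6) - 0·(-3)) + 13·((-3)·(-3) - 2·(-3)) = (-1)·(-12) - 3·18 + 13·15 = 153 ≠ 0.
So rank(C) ≥ 3; since C has 3 rows, rank(C) = 3.
rank(C) = 3 = n, so the pair (A, B) is completely controllable.

3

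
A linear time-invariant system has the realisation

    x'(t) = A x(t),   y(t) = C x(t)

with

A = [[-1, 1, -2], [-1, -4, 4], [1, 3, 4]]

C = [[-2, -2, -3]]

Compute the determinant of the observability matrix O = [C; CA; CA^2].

CA = [[1, -3, -16]]
CA^2 = [[-14, -35, -78]]
Observability matrix O = [C; CA; CA^2] = [[-2, -2, -3], [1, -3, -16], [-14, -35, -78]]
Expanding along the first row, det(O) = (-2)·((-3)·(-78) - (-16)·(-35)) - (-2)·(1·(-78) - (-16)·(-14)) + (-3)·(1·(-35) - (-3)·(-14)) = (-2)·(-326) - (-2)·(-302) + (-3)·(-77) = 279
Since det(O) ≠ 0, rank(O) = 3 and the system is completely observable.

279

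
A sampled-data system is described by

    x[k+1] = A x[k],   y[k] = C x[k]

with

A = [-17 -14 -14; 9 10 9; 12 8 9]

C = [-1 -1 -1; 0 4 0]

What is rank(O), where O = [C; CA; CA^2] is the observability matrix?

2

CA = [[-4, -4, -4], [36, 40, 36]]
CA^2 = [[-16, -16, -16], [180, 184, 180]]
Observability matrix O = [C; CA; CA^2] = [[-1, -1, -1], [0, 4, 0], [-4, -4, -4], [36, 40, 36], [-16, -16, -16], [180, 184, 180]]
The columns c1, c2, c3 of O are linearly dependent: -c1 + c3 = 0 (check each entry), so rank(O) ≤ 2.
The 2×2 minor from rows 1, 2, columns 1, 2 is (-1)·4 - (-1)·0 = -4 - 0 = -4 ≠ 0, so rank(O) = 2.
rank(O) = 2 < n = 3, so the pair (A, C) is not completely observable.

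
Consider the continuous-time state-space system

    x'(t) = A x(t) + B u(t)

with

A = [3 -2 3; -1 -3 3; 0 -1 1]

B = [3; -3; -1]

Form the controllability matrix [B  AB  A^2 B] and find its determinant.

117

AB = [[12], [3], [2]]
A^2B = [[36], [-15], [-1]]
Controllability matrix C = [B  AB  A^2B] = [[3, 12, 36], [-3, 3, -15], [-1, 2, -1]]
Expanding along the first row, det(C) = 3·(3·(-1) - (-15)·2) - 12·((-3)·(-1) - (-15)·(-1)) + 36·((-3)·2 - 3·(-1)) = 3·27 - 12·(-12) + 36·(-3) = 117
Since det(C) ≠ 0, rank(C) = 3 and the system is completely controllable.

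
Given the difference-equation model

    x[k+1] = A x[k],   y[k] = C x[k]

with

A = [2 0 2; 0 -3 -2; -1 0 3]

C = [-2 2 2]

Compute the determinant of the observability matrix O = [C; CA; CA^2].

CA = [[-6, -6, -2]]
CA^2 = [[-10, 18, -6]]
Observability matrix O = [C; CA; CA^2] = [[-2, 2, 2], [-6, -6, -2], [-10, 18, -6]]
Expanding along the first row, det(O) = (-2)·((-6)·(-6) - (-2)·18) - 2·((-6)·(-6) - (-2)·(-10)) + 2·((-6)·18 - (-6)·(-10)) = (-2)·72 - 2·16 + 2·(-168) = -512
Since det(O) ≠ 0, rank(O) = 3 and the system is completely observable.

-512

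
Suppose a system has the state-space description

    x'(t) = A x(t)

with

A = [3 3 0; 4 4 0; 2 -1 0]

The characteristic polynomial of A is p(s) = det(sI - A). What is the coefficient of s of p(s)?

Expand det(sI - A) for the 3×3 matrix.
p(s) = s^3 - 7s^2.
(Check: constant term = det(-A) = (-1)^3 det A = 0; coefficient of s^2 = -tr A = -7.)
The coefficient of s is 0.

0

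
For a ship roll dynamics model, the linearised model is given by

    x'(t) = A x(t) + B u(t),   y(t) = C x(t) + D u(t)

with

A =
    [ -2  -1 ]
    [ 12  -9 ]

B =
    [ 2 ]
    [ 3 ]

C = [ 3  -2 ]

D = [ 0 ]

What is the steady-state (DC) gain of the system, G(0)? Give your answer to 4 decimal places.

G(0) = C(-A)^{-1}B + D = -C A^{-1} B + D.
det A = 30, so A^{-1} = (1/30)·adj(A) = [[-3/10, 1/30], [-2/5, -1/15]]
A^{-1} B = [-1/2, -1]^T
C A^{-1} B = 1/2
G(0) = D - C A^{-1} B = 0 - (1/2) = -1/2 ≈ -0.5000

-0.5000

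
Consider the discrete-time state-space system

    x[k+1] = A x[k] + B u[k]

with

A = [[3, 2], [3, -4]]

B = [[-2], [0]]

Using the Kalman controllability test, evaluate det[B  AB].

12

AB = [[-6], [-6]]
Controllability matrix C = [B  AB] = [[-2, -6], [0, -6]]
det(C) = (-2)·(-6) - (-6)·0 = 12 - 0 = 12
Since det(C) ≠ 0, rank(C) = 2 and the system is completely controllable.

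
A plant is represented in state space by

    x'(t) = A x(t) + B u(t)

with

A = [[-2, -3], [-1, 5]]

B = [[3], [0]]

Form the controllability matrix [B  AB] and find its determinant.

AB = [[-6], [-3]]
Controllability matrix C = [B  AB] = [[3, -6], [0, -3]]
det(C) = 3·(-3) - (-6)·0 = -9 - 0 = -9
Since det(C) ≠ 0, rank(C) = 2 and the system is completely controllable.

-9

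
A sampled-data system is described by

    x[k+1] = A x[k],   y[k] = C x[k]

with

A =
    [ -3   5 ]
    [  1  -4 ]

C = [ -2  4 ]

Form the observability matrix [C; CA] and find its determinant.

12

CA = [[10, -26]]
Observability matrix O = [C; CA] = [[-2, 4], [10, -26]]
det(O) = (-2)·(-26) - 4·10 = 52 - 40 = 12
Since det(O) ≠ 0, rank(O) = 2 and the system is completely observable.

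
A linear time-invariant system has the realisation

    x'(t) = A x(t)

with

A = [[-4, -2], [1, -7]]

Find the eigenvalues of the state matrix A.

det(sI - A) = s^2 - (tr A)s + det A, with tr A = (-4) + (-7) = -11 and det A = (-4)·(-7) - (-2)·1 = 28 - (-2) = 30.
So p(s) = det(sI - A) = s^2 + 11s + 30.
Factor s^2 + 11s + 30: two numbers with sum -11 and product 30 are -5 and -6, so s^2 + 11s + 30 = (s + 5)(s + 6).
Hence p(s) = (s + 5) (s + 6), with roots -6, -5.
All eigenvalues have negative real part, so the system is asymptotically stable.

-6, -5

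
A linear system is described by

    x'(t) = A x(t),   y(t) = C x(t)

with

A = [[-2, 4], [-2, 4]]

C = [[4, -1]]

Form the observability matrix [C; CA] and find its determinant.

CA = [[-6, 12]]
Observability matrix O = [C; CA] = [[4, -1], [-6, 12]]
det(O) = 4·12 - (-1)·(-6) = 48 - 6 = 42
Since det(O) ≠ 0, rank(O) = 2 and the system is completely observable.

42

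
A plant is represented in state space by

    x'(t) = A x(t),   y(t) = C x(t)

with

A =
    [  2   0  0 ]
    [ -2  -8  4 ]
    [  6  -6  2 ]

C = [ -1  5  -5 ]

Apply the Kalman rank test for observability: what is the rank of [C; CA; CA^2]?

2

CA = [[-42, -10, 10]]
CA^2 = [[-4, 20, -20]]
Observability matrix O = [C; CA; CA^2] = [[-1, 5, -5], [-42, -10, 10], [-4, 20, -20]]
The columns c1, c2, c3 of O are linearly dependent: c2 + c3 = 0 (check each entry), so rank(O) ≤ 2.
The 2×2 minor from rows 1, 2, columns 1, 2 is (-1)·(-10) - 5·(-42) = 10 - (-210) = 220 ≠ 0, so rank(O) = 2.
rank(O) = 2 < n = 3, so the pair (A, C) is not completely observable.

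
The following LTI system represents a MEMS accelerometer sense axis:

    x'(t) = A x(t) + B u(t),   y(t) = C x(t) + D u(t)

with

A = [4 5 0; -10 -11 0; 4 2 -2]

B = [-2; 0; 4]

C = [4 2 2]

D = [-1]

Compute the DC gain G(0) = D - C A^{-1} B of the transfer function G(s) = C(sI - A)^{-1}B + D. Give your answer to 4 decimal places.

-13.0000

G(0) = C(-A)^{-1}B + D = -C A^{-1} B + D.
det A = -12, so A^{-1} = (1/-12)·adj(A) = [[-11/6, -5/6, 0], [5/3, 2/3, 0], [-2, -1, -1/2]]
A^{-1} B = [11/3, -10/3, 2]^T
C A^{-1} B = 12
G(0) = D - C A^{-1} B = -1 - (12) = -13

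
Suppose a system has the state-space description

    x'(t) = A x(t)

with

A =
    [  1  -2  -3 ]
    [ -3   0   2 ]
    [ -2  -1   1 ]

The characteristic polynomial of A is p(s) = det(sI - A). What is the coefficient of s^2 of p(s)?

-2

Expand det(sI - A) for the 3×3 matrix.
p(s) = s^3 - 2s^2 - 9s + 5.
(Check: constant term = det(-A) = (-1)^3 det A = 5; coefficient of s^2 = -tr A = -2.)
The coefficient of s^2 is -2.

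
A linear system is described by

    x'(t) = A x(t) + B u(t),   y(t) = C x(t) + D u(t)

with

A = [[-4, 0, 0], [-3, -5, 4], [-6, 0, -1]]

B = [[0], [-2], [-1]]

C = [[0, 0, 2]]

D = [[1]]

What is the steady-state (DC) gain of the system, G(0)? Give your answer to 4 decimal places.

-1.0000

G(0) = C(-A)^{-1}B + D = -C A^{-1} B + D.
det A = -20, so A^{-1} = (1/-20)·adj(A) = [[-1/4, 0, 0], [27/20, -1/5, -4/5], [3/2, 0, -1]]
A^{-1} B = [0, 6/5, 1]^T
C A^{-1} B = 2
G(0) = D - C A^{-1} B = 1 - (2) = -1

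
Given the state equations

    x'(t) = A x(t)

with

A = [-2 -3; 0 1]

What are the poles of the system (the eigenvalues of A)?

-2, 1

det(sI - A) = s^2 - (tr A)s + det A, with tr A = (-2) + 1 = -1 and det A = (-2)·1 - (-3)·0 = -2 - 0 = -2.
So p(s) = det(sI - A) = s^2 + s - 2.
Factor s^2 + s - 2: two numbers with sum -1 and product -2 are 1 and -2, so s^2 + s - 2 = (s - 1)(s + 2).
Hence p(s) = (s - 1) (s + 2), with roots -2, 1.
At least one eigenvalue has non-negative real part, so the system is not asymptotically stable.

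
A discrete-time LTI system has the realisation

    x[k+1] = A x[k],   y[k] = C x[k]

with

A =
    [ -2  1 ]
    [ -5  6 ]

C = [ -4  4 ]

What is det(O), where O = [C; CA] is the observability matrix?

CA = [[-12, 20]]
Observability matrix O = [C; CA] = [[-4, 4], [-12, 20]]
det(O) = (-4)·20 - 4·(-12) = -80 - (-48) = -32
Since det(O) ≠ 0, rank(O) = 2 and the system is completely observable.

-32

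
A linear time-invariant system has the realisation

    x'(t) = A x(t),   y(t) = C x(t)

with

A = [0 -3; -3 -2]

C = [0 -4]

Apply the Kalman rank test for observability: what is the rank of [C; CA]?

CA = [[12, 8]]
Observability matrix O = [C; CA] = [[0, -4], [12, 8]]
det(O) = 0·8 - (-4)·12 = 0 - (-48) = 48 ≠ 0, so rank(O) = 2.
rank(O) = 2 = n, so the pair (A, C) is completely observable.

2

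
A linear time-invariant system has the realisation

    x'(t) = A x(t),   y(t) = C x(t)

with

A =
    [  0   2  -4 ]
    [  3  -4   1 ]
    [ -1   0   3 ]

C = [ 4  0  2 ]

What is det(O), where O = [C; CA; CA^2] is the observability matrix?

CA = [[-2, 8, -10]]
CA^2 = [[34, -36, -14]]
Observability matrix O = [C; CA; CA^2] = [[4, 0, 2], [-2, 8, -10], [34, -36, -14]]
Expanding along the first row, det(O) = 4·(8·(-14) - (-10)·(-36)) - 0·((-2)·(-14) - (-10)·34) + 2·((-2)·(-36) - 8·34) = 4·(-472) - 0·368 + 2·(-200) = -2288
Since det(O) ≠ 0, rank(O) = 3 and the system is completely observable.

-2288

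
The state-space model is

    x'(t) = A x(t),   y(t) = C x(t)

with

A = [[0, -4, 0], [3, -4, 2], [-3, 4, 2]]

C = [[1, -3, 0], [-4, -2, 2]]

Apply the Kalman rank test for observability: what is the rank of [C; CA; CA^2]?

3

CA = [[-9, 8, -6], [-12, 32, 0]]
CA^2 = [[42, -20, 4], [96, -80, 64]]
Observability matrix O = [C; CA; CA^2] = [[1, -3, 0], [-4, -2, 2], [-9, 8, -6], [-12, 32, 0], [42, -20, 4], [96, -80, 64]]
Take the 3×3 submatrix of O formed by rows 1, 2, 3: [[1, -3, 0], [-4, -2, 2], [-9, 8, -6]]. Its determinant is 1·((-2)·(-6) - 2·8) - (-3)·((-4)·(-6) - 2·(-9)) + 0·((-4)·8 - (-2)·(-9)) = 1·(-4) - (-3)·42 + 0·(-50) = 122 ≠ 0.
So rank(O) ≥ 3; since O has 3 columns, rank(O) = 3.
rank(O) = 3 = n, so the pair (A, C) is completely observable.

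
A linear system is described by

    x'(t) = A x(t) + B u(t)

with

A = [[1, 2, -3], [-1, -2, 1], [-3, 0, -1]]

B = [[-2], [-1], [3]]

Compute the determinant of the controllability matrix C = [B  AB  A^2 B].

AB = [[-13], [7], [3]]
A^2B = [[-8], [2], [36]]
Controllability matrix C = [B  AB  A^2B] = [[-2, -13, -8], [-1, 7, 2], [3, 3, 36]]
Expanding along the first row, det(C) = (-2)·(7·36 - 2·3) - (-13)·((-1)·36 - 2·3) + (-8)·((-1)·3 - 7·3) = (-2)·246 - (-13)·(-42) + (-8)·(-24) = -846
Since det(C) ≠ 0, rank(C) = 3 and the system is completely controllable.

-846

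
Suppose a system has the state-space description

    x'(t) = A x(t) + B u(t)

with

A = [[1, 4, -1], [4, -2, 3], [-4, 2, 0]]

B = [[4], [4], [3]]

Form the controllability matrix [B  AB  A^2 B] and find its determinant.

-6889

AB = [[17], [17], [-8]]
A^2B = [[93], [10], [-34]]
Controllability matrix C = [B  AB  A^2B] = [[4, 17, 93], [4, 17, 10], [3, -8, -34]]
Expanding along the first row, det(C) = 4·(17·(-34) - 10·(-8)) - 17·(4·(-34) - 10·3) + 93·(4·(-8) - 17·3) = 4·(-498) - 17·(-166) + 93·(-83) = -6889
Since det(C) ≠ 0, rank(C) = 3 and the system is completely controllable.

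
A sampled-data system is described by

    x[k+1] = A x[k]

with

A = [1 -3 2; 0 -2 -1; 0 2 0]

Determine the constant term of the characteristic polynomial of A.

Expand det(zI - A) for the 3×3 matrix.
p(z) = z^3 + z^2 - 2.
(Check: constant term = det(-A) = (-1)^3 det A = -2; coefficient of z^2 = -tr A = 1.)
The constant term is -2.

-2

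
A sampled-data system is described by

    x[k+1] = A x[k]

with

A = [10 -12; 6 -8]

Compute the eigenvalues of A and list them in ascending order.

det(zI - A) = z^2 - (tr A)z + det A, with tr A = 10 + (-8) = 2 and det A = 10·(-8) - (-12)·6 = -80 - (-72) = -8.
So p(z) = det(zI - A) = z^2 - 2z - 8.
Factor z^2 - 2z - 8: two numbers with sum 2 and product -8 are 4 and -2, so z^2 - 2z - 8 = (z - 4)(z + 2).
Hence p(z) = (z - 4) (z + 2), with roots -2, 4.

-2, 4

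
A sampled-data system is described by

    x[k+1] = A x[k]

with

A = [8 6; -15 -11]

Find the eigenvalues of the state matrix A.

-2, -1

det(zI - A) = z^2 - (tr A)z + det A, with tr A = 8 + (-11) = -3 and det A = 8·(-11) - 6·(-15) = -88 - (-90) = 2.
So p(z) = det(zI - A) = z^2 + 3z + 2.
Factor z^2 + 3z + 2: two numbers with sum -3 and product 2 are -1 and -2, so z^2 + 3z + 2 = (z + 1)(z + 2).
Hence p(z) = (z + 1) (z + 2), with roots -2, -1.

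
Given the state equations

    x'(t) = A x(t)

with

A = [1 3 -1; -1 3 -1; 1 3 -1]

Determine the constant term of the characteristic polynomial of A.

0

Expand det(sI - A) for the 3×3 matrix.
p(s) = s^3 - 3s^2 + 6s.
(Check: constant term = det(-A) = (-1)^3 det A = 0; coefficient of s^2 = -tr A = -3.)
The constant term is 0.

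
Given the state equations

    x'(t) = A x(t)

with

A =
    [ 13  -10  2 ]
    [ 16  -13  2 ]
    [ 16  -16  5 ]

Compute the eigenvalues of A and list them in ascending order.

det(sI - A) = s^3 - (tr A)s^2 + (M11 + M22 + M33)s - det A, where Mii is the 2×2 principal minor of A obtained by deleting row i and column i.
tr A = 13 + (-13) + 5 = 5; M11 = (-13)·5 - 2·(-16) = -65 - (-32) = -33; M22 = 13·5 - 2·16 = 65 - 32 = 33; M33 = 13·(-13) - (-10)·16 = -169 - (-160) = -9; sum of minors = -9.
det A = 13·((-13)·5 - 2·(-16)) - (-10)·(16·5 - 2·16) + 2·(16·(-16) - (-13)·16) = 13·(-33) - (-10)·48 + 2·(-48) = -45.
So p(s) = det(sI - A) = s^3 - 5s^2 - 9s + 45.
Rational-root test: any integer root divides 45. Testing small divisors, s = -3 works: p(-3) = -27 + (-45) + 27 + 45 = 0, so (s + 3) is a factor.
Dividing, p(s) = (s + 3)(s^2 - 8s + 15).
Factor s^2 - 8s + 15: two numbers with sum 8 and product 15 are 5 and 3, so s^2 - 8s + 15 = (s - 5)(s - 3).
Hence p(s) = (s - 5) (s - 3) (s + 3), with roots -3, 3, 5.
At least one eigenvalue has non-negative real part, so the system is not asymptotically stable.

-3, 3, 5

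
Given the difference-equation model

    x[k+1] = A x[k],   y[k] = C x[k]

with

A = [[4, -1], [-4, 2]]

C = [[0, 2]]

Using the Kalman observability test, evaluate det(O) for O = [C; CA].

CA = [[-8, 4]]
Observability matrix O = [C; CA] = [[0, 2], [-8, 4]]
det(O) = 0·4 - 2·(-8) = 0 - (-16) = 16
Since det(O) ≠ 0, rank(O) = 2 and the system is completely observable.

16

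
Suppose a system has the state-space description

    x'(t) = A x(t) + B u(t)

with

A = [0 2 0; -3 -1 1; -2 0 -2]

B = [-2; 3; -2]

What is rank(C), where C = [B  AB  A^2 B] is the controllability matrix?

AB = [[6], [1], [8]]
A^2B = [[2], [-11], [-28]]
Controllability matrix C = [B  AB  A^2B] = [[-2, 6, 2], [3, 1, -11], [-2, 8, -28]]
det(C) = (-2)·(1·(-28) - (-11)·8) - 6·(3·(-28) - (-11)·(-2)) + 2·(3·8 - 1·(-2)) = (-2)·60 - 6·(-106) + 2·26 = 568 ≠ 0, so rank(C) = 3.
rank(C) = 3 = n, so the pair (A, B) is completely controllable.

3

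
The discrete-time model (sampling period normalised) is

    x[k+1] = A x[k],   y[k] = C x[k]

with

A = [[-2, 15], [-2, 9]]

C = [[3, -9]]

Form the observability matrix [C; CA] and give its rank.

1

CA = [[12, -36]]
Observability matrix O = [C; CA] = [[3, -9], [12, -36]]
Every row of O is a scalar multiple of row 1 = [3, -9] (multipliers 1, 4), so the rows span a one-dimensional space.
O ≠ 0, hence rank(O) = 1.
rank(O) = 1 < n = 2, so the pair (A, C) is not completely observable.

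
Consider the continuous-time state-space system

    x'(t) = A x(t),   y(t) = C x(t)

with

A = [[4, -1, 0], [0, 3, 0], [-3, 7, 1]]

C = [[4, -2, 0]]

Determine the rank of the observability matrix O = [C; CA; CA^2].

CA = [[16, -10, 0]]
CA^2 = [[64, -46, 0]]
Observability matrix O = [C; CA; CA^2] = [[4, -2, 0], [16, -10, 0], [64, -46, 0]]
Column 3 of O is identically zero, so rank(O) ≤ 2.
The 2×2 minor from rows 1, 2, columns 1, 2 is 4·(-10) - (-2)·16 = -40 - (-32) = -8 ≠ 0, so rank(O) = 2.
rank(O) = 2 < n = 3, so the pair (A, C) is not completely observable.

2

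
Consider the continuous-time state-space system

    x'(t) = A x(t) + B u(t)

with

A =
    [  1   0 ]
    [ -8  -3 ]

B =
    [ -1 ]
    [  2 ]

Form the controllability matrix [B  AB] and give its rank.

1

AB = [[-1], [2]]
Controllability matrix C = [B  AB] = [[-1, -1], [2, 2]]
Every column of C is a scalar multiple of column 1 = [-1, 2] (multipliers 1, 1), so the columns span a one-dimensional space.
C ≠ 0, hence rank(C) = 1.
rank(C) = 1 < n = 2, so the pair (A, B) is not completely controllable.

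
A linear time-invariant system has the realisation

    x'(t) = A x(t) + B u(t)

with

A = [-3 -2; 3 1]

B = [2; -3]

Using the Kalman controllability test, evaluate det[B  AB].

AB = [[0], [3]]
Controllability matrix C = [B  AB] = [[2, 0], [-3, 3]]
det(C) = 2·3 - 0·(-3) = 6 - 0 = 6
Since det(C) ≠ 0, rank(C) = 2 and the system is completely controllable.

6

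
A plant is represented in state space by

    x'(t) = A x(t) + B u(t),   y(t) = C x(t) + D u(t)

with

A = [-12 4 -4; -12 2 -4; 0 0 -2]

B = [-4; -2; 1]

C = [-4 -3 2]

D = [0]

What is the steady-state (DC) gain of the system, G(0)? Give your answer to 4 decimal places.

G(0) = C(-A)^{-1}B + D = -C A^{-1} B + D.
det A = -48, so A^{-1} = (1/-48)·adj(A) = [[1/12, -1/6, 1/6], [1/2, -1/2, 0], [0, 0, -1/2]]
A^{-1} B = [1/6, -1, -1/2]^T
C A^{-1} B = 4/3
G(0) = D - C A^{-1} B = 0 - (4/3) = -4/3 ≈ -1.3333

-1.3333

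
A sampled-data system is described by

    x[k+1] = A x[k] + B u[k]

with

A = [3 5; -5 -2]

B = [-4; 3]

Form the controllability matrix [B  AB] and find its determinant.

-65

AB = [[3], [14]]
Controllability matrix C = [B  AB] = [[-4, 3], [3, 14]]
det(C) = (-4)·14 - 3·3 = -56 - 9 = -65
Since det(C) ≠ 0, rank(C) = 2 and the system is completely controllable.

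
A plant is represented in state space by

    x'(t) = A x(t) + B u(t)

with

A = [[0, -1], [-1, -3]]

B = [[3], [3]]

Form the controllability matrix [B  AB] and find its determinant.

AB = [[-3], [-12]]
Controllability matrix C = [B  AB] = [[3, -3], [3, -12]]
det(C) = 3·(-12) - (-3)·3 = -36 - (-9) = -27
Since det(C) ≠ 0, rank(C) = 2 and the system is completely controllable.

-27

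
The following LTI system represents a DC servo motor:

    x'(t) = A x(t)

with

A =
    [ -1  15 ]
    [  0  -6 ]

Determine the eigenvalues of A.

det(sI - A) = s^2 - (tr A)s + det A, with tr A = (-1) + (-6) = -7 and det A = (-1)·(-6) - 15·0 = 6 - 0 = 6.
So p(s) = det(sI - A) = s^2 + 7s + 6.
Factor s^2 + 7s + 6: two numbers with sum -7 and product 6 are -1 and -6, so s^2 + 7s + 6 = (s + 1)(s + 6).
Hence p(s) = (s + 1) (s + 6), with roots -6, -1.
All eigenvalues have negative real part, so the system is asymptotically stable.

-6, -1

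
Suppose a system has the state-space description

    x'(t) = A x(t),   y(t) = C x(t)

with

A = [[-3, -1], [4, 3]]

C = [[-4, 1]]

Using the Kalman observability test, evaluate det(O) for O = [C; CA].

CA = [[16, 7]]
Observability matrix O = [C; CA] = [[-4, 1], [16, 7]]
det(O) = (-4)·7 - 1·16 = -28 - 16 = -44
Since det(O) ≠ 0, rank(O) = 2 and the system is completely observable.

-44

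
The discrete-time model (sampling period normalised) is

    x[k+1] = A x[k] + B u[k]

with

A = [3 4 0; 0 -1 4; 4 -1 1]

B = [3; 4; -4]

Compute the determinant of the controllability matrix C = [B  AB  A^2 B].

AB = [[25], [-20], [4]]
A^2B = [[-5], [36], [124]]
Controllability matrix C = [B  AB  A^2B] = [[3, 25, -5], [4, -20, 36], [-4, 4, 124]]
Expanding along the first row, det(C) = 3·((-20)·124 - 36·4) - 25·(4·124 - 36·(-4)) + (-5)·(4·4 - (-20)·(-4)) = 3·(-2624) - 25·640 + (-5)·(-64) = -23552
Since det(C) ≠ 0, rank(C) = 3 and the system is completely controllable.

-23552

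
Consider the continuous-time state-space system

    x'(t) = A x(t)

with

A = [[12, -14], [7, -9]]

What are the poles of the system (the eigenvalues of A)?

det(sI - A) = s^2 - (tr A)s + det A, with tr A = 12 + (-9) = 3 and det A = 12·(-9) - (-14)·7 = -108 - (-98) = -10.
So p(s) = det(sI - A) = s^2 - 3s - 10.
Factor s^2 - 3s - 10: two numbers with sum 3 and product -10 are 5 and -2, so s^2 - 3s - 10 = (s - 5)(s + 2).
Hence p(s) = (s - 5) (s + 2), with roots -2, 5.
At least one eigenvalue has non-negative real part, so the system is not asymptotically stable.

-2, 5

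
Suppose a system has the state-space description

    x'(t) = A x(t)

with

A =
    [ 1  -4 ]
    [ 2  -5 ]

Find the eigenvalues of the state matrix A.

det(sI - A) = s^2 - (tr A)s + det A, with tr A = 1 + (-5) = -4 and det A = 1·(-5) - (-4)·2 = -5 - (-8) = 3.
So p(s) = det(sI - A) = s^2 + 4s + 3.
Factor s^2 + 4s + 3: two numbers with sum -4 and product 3 are -1 and -3, so s^2 + 4s + 3 = (s + 1)(s + 3).
Hence p(s) = (s + 1) (s + 3), with roots -3, -1.
All eigenvalues have negative real part, so the system is asymptotically stable.

-3, -1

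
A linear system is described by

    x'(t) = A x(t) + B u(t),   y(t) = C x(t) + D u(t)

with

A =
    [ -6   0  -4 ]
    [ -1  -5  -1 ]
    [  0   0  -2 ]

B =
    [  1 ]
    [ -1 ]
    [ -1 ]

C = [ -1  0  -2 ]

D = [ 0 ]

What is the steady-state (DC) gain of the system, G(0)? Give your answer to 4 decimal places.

0.5000

G(0) = C(-A)^{-1}B + D = -C A^{-1} B + D.
det A = -60, so A^{-1} = (1/-60)·adj(A) = [[-1/6, 0, 1/3], [1/30, -1/5, 1/30], [0, 0, -1/2]]
A^{-1} B = [-1/2, 1/5, 1/2]^T
C A^{-1} B = -1/2
G(0) = D - C A^{-1} B = 0 - (-1/2) = 1/2 ≈ 0.5000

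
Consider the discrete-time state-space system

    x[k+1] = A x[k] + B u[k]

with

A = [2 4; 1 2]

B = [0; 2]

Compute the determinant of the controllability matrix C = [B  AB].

-16

AB = [[8], [4]]
Controllability matrix C = [B  AB] = [[0, 8], [2, 4]]
det(C) = 0·4 - 8·2 = 0 - 16 = -16
Since det(C) ≠ 0, rank(C) = 2 and the system is completely controllable.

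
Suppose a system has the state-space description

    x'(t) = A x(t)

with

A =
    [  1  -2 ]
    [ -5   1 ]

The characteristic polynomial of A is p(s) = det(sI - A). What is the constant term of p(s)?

-9

For a 2×2 matrix, det(sI - A) = s^2 - (tr A)s + det A.
tr A = 2, det A = -9.
So p(s) = s^2 - 2s - 9.
The constant term is -9.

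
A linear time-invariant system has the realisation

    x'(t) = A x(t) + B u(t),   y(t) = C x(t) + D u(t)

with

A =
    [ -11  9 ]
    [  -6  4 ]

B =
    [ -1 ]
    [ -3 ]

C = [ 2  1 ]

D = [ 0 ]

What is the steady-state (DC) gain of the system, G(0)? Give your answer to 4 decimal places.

G(0) = C(-A)^{-1}B + D = -C A^{-1} B + D.
det A = 10, so A^{-1} = (1/10)·adj(A) = [[2/5, -9/10], [3/5, -11/10]]
A^{-1} B = [23/10, 27/10]^T
C A^{-1} B = 73/10
G(0) = D - C A^{-1} B = 0 - (73/10) = -73/10 ≈ -7.3000

-7.3000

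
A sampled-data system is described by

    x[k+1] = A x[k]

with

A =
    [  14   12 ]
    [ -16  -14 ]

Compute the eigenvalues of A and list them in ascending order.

-2, 2

det(zI - A) = z^2 - (tr A)z + det A, with tr A = 14 + (-14) = 0 and det A = 14·(-14) - 12·(-16) = -196 - (-192) = -4.
So p(z) = det(zI - A) = z^2 - 4.
Factor z^2 - 4: two numbers with sum 0 and product -4 are 2 and -2, so z^2 - 4 = (z - 2)(z + 2).
Hence p(z) = (z - 2) (z + 2), with roots -2, 2.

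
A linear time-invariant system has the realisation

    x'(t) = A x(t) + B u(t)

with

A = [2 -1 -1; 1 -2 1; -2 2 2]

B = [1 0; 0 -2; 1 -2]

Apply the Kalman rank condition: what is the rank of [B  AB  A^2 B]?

3

AB = [[1, 4], [2, 2], [0, -8]]
A^2B = [[0, 14], [-3, -8], [2, -20]]
Controllability matrix C = [B  AB  A^2B] = [[1, 0, 1, 4, 0, 14], [0, -2, 2, 2, -3, -8], [1, -2, 0, -8, 2, -20]]
Take the 3×3 submatrix of C formed by columns 1, 2, 3: [[1, 0, 1], [0, -2, 2], [1, -2, 0]]. Its determinant is 1·((-2)·0 - 2·(-2)) - 0·(0·0 - 2·1) + 1·(0·(-2) - (-2)·1) = 1·4 - 0·(-2) + 1·2 = 6 ≠ 0.
So rank(C) ≥ 3; since C has 3 rows, rank(C) = 3.
rank(C) = 3 = n, so the pair (A, B) is completely controllable.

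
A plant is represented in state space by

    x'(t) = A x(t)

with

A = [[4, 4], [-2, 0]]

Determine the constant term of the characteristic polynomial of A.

For a 2×2 matrix, det(sI - A) = s^2 - (tr A)s + det A.
tr A = 4, det A = 8.
So p(s) = s^2 - 4s + 8.
The constant term is 8.

8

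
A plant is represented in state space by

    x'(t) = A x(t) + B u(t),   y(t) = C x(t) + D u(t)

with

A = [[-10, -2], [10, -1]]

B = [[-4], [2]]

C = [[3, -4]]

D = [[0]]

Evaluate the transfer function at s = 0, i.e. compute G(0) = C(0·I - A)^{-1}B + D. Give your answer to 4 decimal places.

1.8667

G(0) = C(-A)^{-1}B + D = -C A^{-1} B + D.
det A = 30, so A^{-1} = (1/30)·adj(A) = [[-1/30, 1/15], [-1/3, -1/3]]
A^{-1} B = [4/15, 2/3]^T
C A^{-1} B = -28/15
G(0) = D - C A^{-1} B = 0 - (-28/15) = 28/15 ≈ 1.8667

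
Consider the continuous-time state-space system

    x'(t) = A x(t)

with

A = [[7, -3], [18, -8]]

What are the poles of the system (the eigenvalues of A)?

det(sI - A) = s^2 - (tr A)s + det A, with tr A = 7 + (-8) = -1 and det A = 7·(-8) - (-3)·18 = -56 - (-54) = -2.
So p(s) = det(sI - A) = s^2 + s - 2.
Factor s^2 + s - 2: two numbers with sum -1 and product -2 are 1 and -2, so s^2 + s - 2 = (s - 1)(s + 2).
Hence p(s) = (s - 1) (s + 2), with roots -2, 1.
At least one eigenvalue has non-negative real part, so the system is not asymptotically stable.

-2, 1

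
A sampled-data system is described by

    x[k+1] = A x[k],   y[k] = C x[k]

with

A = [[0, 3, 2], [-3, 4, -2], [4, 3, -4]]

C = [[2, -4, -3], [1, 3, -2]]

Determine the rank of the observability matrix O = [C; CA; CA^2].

CA = [[0, -19, 24], [-17, 9, 4]]
CA^2 = [[153, -4, -58], [-11, -3, -68]]
Observability matrix O = [C; CA; CA^2] = [[2, -4, -3], [1, 3, -2], [0, -19, 24], [-17, 9, 4], [153, -4, -58], [-11, -3, -68]]
Take the 3×3 submatrix of O formed by rows 1, 2, 3: [[2, -4, -3], [1, 3, -2], [0, -19, 24]]. Its determinant is 2·(3·24 - (-2)·(-19)) - (-4)·(1·24 - (-2)·0) + (-3)·(1·(-19) - 3·0) = 2·34 - (-4)·24 + (-3)·(-19) = 221 ≠ 0.
So rank(O) ≥ 3; since O has 3 columns, rank(O) = 3.
rank(O) = 3 = n, so the pair (A, C) is completely observable.

3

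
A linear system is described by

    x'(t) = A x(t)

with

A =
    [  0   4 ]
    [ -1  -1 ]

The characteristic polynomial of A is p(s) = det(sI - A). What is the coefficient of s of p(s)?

For a 2×2 matrix, det(sI - A) = s^2 - (tr A)s + det A.
tr A = -1, det A = 4.
So p(s) = s^2 + s + 4.
The coefficient of s is 1.

1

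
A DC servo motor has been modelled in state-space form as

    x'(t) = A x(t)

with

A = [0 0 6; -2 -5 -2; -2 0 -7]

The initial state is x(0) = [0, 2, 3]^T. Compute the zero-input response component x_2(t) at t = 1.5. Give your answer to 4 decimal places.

-0.0708

det(sI - A) = s^3 - (tr A)s^2 + (M11 + M22 + M33)s - det A, where Mii is the 2×2 principal minor of A obtained by deleting row i and column i.
tr A = 0 + (-5) + (-7) = -12; M11 = (-5)·(-7) - (-2)·0 = 35 - 0 = 35; M22 = 0·(-7) - 6·(-2) = 0 - (-12) = 12; M33 = 0·(-5) - 0·(-2) = 0 - 0 = 0; sum of minors = 47.
det A = 0·((-5)·(-7) - (-2)·0) - 0·((-2)·(-7) - (-2)·(-2)) + 6·((-2)·0 - (-5)·(-2)) = 0·35 - 0·10 + 6·(-10) = -60.
So p(s) = det(sI - A) = s^3 + 12s^2 + 47s + 60.
Rational-root test: any integer root divides 60. Testing small divisors, s = -3 works: p(-3) = -27 + 108 + (-141) + 60 = 0, so (s + 3) is a factor.
Dividing, p(s) = (s + 3)(s^2 + 9s + 20).
Factor s^2 + 9s + 20: two numbers with sum -9 and product 20 are -4 and -5, so s^2 + 9s + 20 = (s + 4)(s + 5).
Hence p(s) = (s + 3) (s + 4) (s + 5), with roots -5, -4, -3.
The eigenvalues -5, -4, -3 are distinct and real, so A is diagonalisable and x(t) = e^{At} x(0) = V diag(e^{λ_i t}) V^{-1} x(0), where the columns of V are the eigenvectors.
λ = -5: A - (-5)I = [[5, 0, 6], [-2, 0, -2], [-2, 0, -2]]. v must be orthogonal to every row; (row 1) × (row 2) = [0, -2, 0], so take v_1 = [0, 1, 0]^T.
λ = -4: A - (-4)I = [[4, 0, 6], [-2, -1, -2], [-2, 0, -3]]. v must be orthogonal to every row; (row 1) × (row 2) = [6, -4, -4], so take v_2 = [-3, 2, 2]^T.
λ = -3: A - (-3)I = [[3, 0, 6], [-2, -2, -2], [-2, 0, -4]]. v must be orthogonal to every row; (row 1) × (row 2) = [12, -6, -6], so take v_3 = [-2, 1, 1]^T.
V = [v_1 v_2 v_3] = [[0, -3, -2], [1, 2, 1], [0, 2, 1]] has det V = -1, so V^{-1} = adj(V)/det V = [[0, 1, -1], [1, 0, 2], [-2, 0, -3]].
Modal coordinates z(0) = V^{-1} x(0): 0·0 + 1·2 + (-1)·3 = -1; 1·0 + 0·2 + 2·3 = 6; (-2)·0 + 0·2 + (-3)·3 = -9; so z(0) = [-1, 6, -9]^T.
x_2(t) = Σ_i (v_i)_2 · z_i(0) · e^{λ_i t} (row 2 of V times the modal terms).
x_2(1.5) = 1·(-1)·e^{-5·1.5} + 2·6·e^{-4·1.5} + 1·(-9)·e^{-3·1.5} = (-1)·0.000553 + 12·0.002479 + (-9)·0.011109 = -0.0708.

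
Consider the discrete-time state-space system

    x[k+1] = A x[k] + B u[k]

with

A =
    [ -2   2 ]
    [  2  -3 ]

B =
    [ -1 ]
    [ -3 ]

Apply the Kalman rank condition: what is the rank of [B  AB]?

2

AB = [[-4], [7]]
Controllability matrix C = [B  AB] = [[-1, -4], [-3, 7]]
det(C) = (-1)·7 - (-4)·(-3) = -7 - 12 = -19 ≠ 0, so rank(C) = 2.
rank(C) = 2 = n, so the pair (A, B) is completely controllable.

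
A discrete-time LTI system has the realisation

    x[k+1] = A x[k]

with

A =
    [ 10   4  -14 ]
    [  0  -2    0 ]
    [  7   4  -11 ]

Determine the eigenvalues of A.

-4, -2, 3

det(zI - A) = z^3 - (tr A)z^2 + (M11 + M22 + M33)z - det A, where Mii is the 2×2 principal minor of A obtained by deleting row i and column i.
tr A = 10 + (-2) + (-11) = -3; M11 = (-2)·(-11) - 0·4 = 22 - 0 = 22; M22 = 10·(-11) - (-14)·7 = -110 - (-98) = -12; M33 = 10·(-2) - 4·0 = -20 - 0 = -20; sum of minors = -10.
det A = 10·((-2)·(-11) - 0·4) - 4·(0·(-11) - 0·7) + (-14)·(0·4 - (-2)·7) = 10·22 - 4·0 + (-14)·14 = 24.
So p(z) = det(zI - A) = z^3 + 3z^2 - 10z - 24.
Rational-root test: any integer root divides -24. Testing small divisors, z = -2 works: p(-2) = -8 + 12 + 20 + (-24) = 0, so (z + 2) is a factor.
Dividing, p(z) = (z + 2)(z^2 + z - 12).
Factor z^2 + z - 12: two numbers with sum -1 and product -12 are 3 and -4, so z^2 + z - 12 = (z - 3)(z + 4).
Hence p(z) = (z - 3) (z + 2) (z + 4), with roots -4, -2, 3.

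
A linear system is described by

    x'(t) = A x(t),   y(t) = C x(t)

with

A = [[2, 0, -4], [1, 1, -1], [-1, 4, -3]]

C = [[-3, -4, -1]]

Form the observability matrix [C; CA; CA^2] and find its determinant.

CA = [[-9, -8, 19]]
CA^2 = [[-45, 68, -13]]
Observability matrix O = [C; CA; CA^2] = [[-3, -4, -1], [-9, -8, 19], [-45, 68, -13]]
Expanding along the first row, det(O) = (-3)·((-8)·(-13) - 19·68) - (-4)·((-9)·(-13) - 19·(-45)) + (-1)·((-9)·68 - (-8)·(-45)) = (-3)·(-1188) - (-4)·972 + (-1)·(-972) = 8424
Since det(O) ≠ 0, rank(O) = 3 and the system is completely observable.

8424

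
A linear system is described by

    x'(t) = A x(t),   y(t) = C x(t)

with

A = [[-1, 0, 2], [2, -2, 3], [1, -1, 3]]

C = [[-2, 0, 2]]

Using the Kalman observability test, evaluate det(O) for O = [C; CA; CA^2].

CA = [[4, -2, 2]]
CA^2 = [[-6, 2, 8]]
Observability matrix O = [C; CA; CA^2] = [[-2, 0, 2], [4, -2, 2], [-6, 2, 8]]
Expanding along the first row, det(O) = (-2)·((-2)·8 - 2·2) - 0·(4·8 - 2·(-6)) + 2·(4·2 - (-2)·(-6)) = (-2)·(-20) - 0·44 + 2·(-4) = 32
Since det(O) ≠ 0, rank(O) = 3 and the system is completely observable.

32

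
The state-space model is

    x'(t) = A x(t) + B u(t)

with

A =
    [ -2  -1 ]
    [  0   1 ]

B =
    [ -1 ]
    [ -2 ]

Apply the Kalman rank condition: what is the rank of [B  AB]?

2

AB = [[4], [-2]]
Controllability matrix C = [B  AB] = [[-1, 4], [-2, -2]]
det(C) = (-1)·(-2) - 4·(-2) = 2 - (-8) = 10 ≠ 0, so rank(C) = 2.
rank(C) = 2 = n, so the pair (A, B) is completely controllable.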